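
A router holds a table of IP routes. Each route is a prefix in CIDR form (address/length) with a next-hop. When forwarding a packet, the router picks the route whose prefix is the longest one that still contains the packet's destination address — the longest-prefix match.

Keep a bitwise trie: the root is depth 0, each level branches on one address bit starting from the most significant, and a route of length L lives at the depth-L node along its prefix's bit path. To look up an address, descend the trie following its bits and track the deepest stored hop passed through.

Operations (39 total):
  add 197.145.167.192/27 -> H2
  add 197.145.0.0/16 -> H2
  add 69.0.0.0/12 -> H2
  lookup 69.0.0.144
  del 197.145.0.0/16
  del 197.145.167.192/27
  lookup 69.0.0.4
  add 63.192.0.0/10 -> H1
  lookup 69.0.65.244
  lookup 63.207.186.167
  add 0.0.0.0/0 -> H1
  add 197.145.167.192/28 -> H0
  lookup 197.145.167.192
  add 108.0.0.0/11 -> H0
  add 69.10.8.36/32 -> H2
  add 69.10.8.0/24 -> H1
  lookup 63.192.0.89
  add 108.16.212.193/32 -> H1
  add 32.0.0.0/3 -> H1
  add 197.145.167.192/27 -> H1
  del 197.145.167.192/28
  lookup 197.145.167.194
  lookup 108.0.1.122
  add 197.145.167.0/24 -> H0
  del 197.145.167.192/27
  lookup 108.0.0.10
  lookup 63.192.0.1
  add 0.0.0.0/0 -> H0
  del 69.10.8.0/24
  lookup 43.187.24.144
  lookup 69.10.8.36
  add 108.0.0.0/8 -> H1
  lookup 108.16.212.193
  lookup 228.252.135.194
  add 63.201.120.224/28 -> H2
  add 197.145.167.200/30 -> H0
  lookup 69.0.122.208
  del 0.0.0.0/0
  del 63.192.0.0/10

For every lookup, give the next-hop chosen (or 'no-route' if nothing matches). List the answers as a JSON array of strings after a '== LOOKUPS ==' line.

Trace:
  + 197.145.167.192/27 (H2) depth=27
  + 197.145.0.0/16 (H2) depth=16
  + 69.0.0.0/12 (H2) depth=12
  ? 69.0.0.144  path d0:-→d1:-→d2:-→d3:-→d4:-→d5:-→d6:-→d7:-→d8:-→d9:-→d10:-→d11:-→d12:H2  best=H2
  - 197.145.0.0/16 clear@16
  - 197.145.167.192/27 clear@27
  ? 69.0.0.4  path d0:-→d1:-→d2:-→d3:-→d4:-→d5:-→d6:-→d7:-→d8:-→d9:-→d10:-→d11:-→d12:H2  best=H2
  + 63.192.0.0/10 (H1) depth=10
  ? 69.0.65.244  path d0:-→d1:-→d2:-→d3:-→d4:-→d5:-→d6:-→d7:-→d8:-→d9:-→d10:-→d11:-→d12:H2  best=H2
  ? 63.207.186.167  path d0:-→d1:-→d2:-→d3:-→d4:-→d5:-→d6:-→d7:-→d8:-→d9:-→d10:H1  best=H1
  + 0.0.0.0/0 (H1) depth=0
  + 197.145.167.192/28 (H0) depth=28
  ? 197.145.167.192  path d0:H1→d1:-→d2:-→d3:-→d4:-→d5:-→d6:-→d7:-→d8:-→d9:-→d10:-→d11:-→d12:-→d13:-→d14:-→d15:-→d16:-→d17:-→d18:-→d19:-→d20:-→d21:-→d22:-→d23:-→d24:-→d25:-→d26:-→d27:-→d28:H0  best=H0
  + 108.0.0.0/11 (H0) depth=11
  + 69.10.8.36/32 (H2) depth=32
  + 69.10.8.0/24 (H1) depth=24
  ? 63.192.0.89  path d0:H1→d1:-→d2:-→d3:-→d4:-→d5:-→d6:-→d7:-→d8:-→d9:-→d10:H1  best=H1
  + 108.16.212.193/32 (H1) depth=32
  + 32.0.0.0/3 (H1) depth=3
  + 197.145.167.192/27 (H1) depth=27
  - 197.145.167.192/28 clear@28
  ? 197.145.167.194  path d0:H1→d1:-→d2:-→d3:-→d4:-→d5:-→d6:-→d7:-→d8:-→d9:-→d10:-→d11:-→d12:-→d13:-→d14:-→d15:-→d16:-→d17:-→d18:-→d19:-→d20:-→d21:-→d22:-→d23:-→d24:-→d25:-→d26:-→d27:H1→d28:-  best=H1
  ? 108.0.1.122  path d0:H1→d1:-→d2:-→d3:-→d4:-→d5:-→d6:-→d7:-→d8:-→d9:-→d10:-→d11:H0  best=H0
  + 197.145.167.0/24 (H0) depth=24
  - 197.145.167.192/27 clear@27
  ? 108.0.0.10  path d0:H1→d1:-→d2:-→d3:-→d4:-→d5:-→d6:-→d7:-→d8:-→d9:-→d10:-→d11:H0  best=H0
  ? 63.192.0.1  path d0:H1→d1:-→d2:-→d3:H1→d4:-→d5:-→d6:-→d7:-→d8:-→d9:-→d10:H1  best=H1
  + 0.0.0.0/0 (H0) depth=0
  - 69.10.8.0/24 clear@24
  ? 43.187.24.144  path d0:H0→d1:-→d2:-→d3:H1  best=H1
  ? 69.10.8.36  path d0:H0→d1:-→d2:-→d3:-→d4:-→d5:-→d6:-→d7:-→d8:-→d9:-→d10:-→d11:-→d12:H2→d13:-→d14:-→d15:-→d16:-→d17:-→d18:-→d19:-→d20:-→d21:-→d22:-→d23:-→d24:-→d25:-→d26:-→d27:-→d28:-→d29:-→d30:-→d31:-→d32:H2  best=H2
  + 108.0.0.0/8 (H1) depth=8
  ? 108.16.212.193  path d0:H0→d1:-→d2:-→d3:-→d4:-→d5:-→d6:-→d7:-→d8:H1→d9:-→d10:-→d11:H0→d12:-→d13:-→d14:-→d15:-→d16:-→d17:-→d18:-→d19:-→d20:-→d21:-→d22:-→d23:-→d24:-→d25:-→d26:-→d27:-→d28:-→d29:-→d30:-→d31:-→d32:H1  best=H1
  ? 228.252.135.194  path d0:H0→d1:-→d2:-  best=H0
  + 63.201.120.224/28 (H2) depth=28
  + 197.145.167.200/30 (H0) depth=30
  ? 69.0.122.208  path d0:H0→d1:-→d2:-→d3:-→d4:-→d5:-→d6:-→d7:-→d8:-→d9:-→d10:-→d11:-→d12:H2  best=H2
  - 0.0.0.0/0 clear@0
  - 63.192.0.0/10 clear@10

== LOOKUPS ==
["H2","H2","H2","H1","H0","H1","H1","H0","H0","H1","H1","H2","H1","H0","H2"]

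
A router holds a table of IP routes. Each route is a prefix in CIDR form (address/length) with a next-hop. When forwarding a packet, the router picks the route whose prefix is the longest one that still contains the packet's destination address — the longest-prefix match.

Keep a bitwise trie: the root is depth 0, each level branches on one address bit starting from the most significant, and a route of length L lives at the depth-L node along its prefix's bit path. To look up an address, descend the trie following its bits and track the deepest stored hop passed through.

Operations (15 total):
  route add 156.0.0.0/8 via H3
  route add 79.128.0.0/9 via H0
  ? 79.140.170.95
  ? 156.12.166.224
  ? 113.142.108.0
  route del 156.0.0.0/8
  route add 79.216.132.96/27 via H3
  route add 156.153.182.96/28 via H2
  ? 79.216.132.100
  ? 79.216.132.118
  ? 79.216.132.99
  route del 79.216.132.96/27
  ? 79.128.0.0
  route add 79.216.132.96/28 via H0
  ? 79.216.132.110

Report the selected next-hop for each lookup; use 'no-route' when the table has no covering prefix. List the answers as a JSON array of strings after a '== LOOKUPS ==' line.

Apply in order:
  add 156.0.0.0/8 -> H3 at depth 8
  add 79.128.0.0/9 -> H0 at depth 9
  lookup 79.140.170.95: bits 010011111 walk d0:-→d1:-→d2:-→d3:-→d4:-→d5:-→d6:-→d7:-→d8:-→d9:H0 -> H0
  lookup 156.12.166.224: bits 10011100 walk d0:-→d1:-→d2:-→d3:-→d4:-→d5:-→d6:-→d7:-→d8:H3 -> H3
  lookup 113.142.108.0: bits 01 walk d0:-→d1:-→d2:- -> no-route
  - 156.0.0.0/8 clear@8
  add 79.216.132.96/27 -> H3 at depth 27
  add 156.153.182.96/28 -> H2 at depth 28
  lookup 79.216.132.100: bits 010011111101100010000100011 walk d0:-→d1:-→d2:-→d3:-→d4:-→d5:-→d6:-→d7:-→d8:-→d9:H0→d10:-→d11:-→d12:-→d13:-→d14:-→d15:-→d16:-→d17:-→d18:-→d19:-→d20:-→d21:-→d22:-→d23:-→d24:-→d25:-→d26:-→d27:H3 -> H3
  lookup 79.216.132.118: bits 010011111101100010000100011 walk d0:-→d1:-→d2:-→d3:-→d4:-→d5:-→d6:-→d7:-→d8:-→d9:H0→d10:-→d11:-→d12:-→d13:-→d14:-→d15:-→d16:-→d17:-→d18:-→d19:-→d20:-→d21:-→d22:-→d23:-→d24:-→d25:-→d26:-→d27:H3 -> H3
  lookup 79.216.132.99: bits 010011111101100010000100011 walk d0:-→d1:-→d2:-→d3:-→d4:-→d5:-→d6:-→d7:-→d8:-→d9:H0→d10:-→d11:-→d12:-→d13:-→d14:-→d15:-→d16:-→d17:-→d18:-→d19:-→d20:-→d21:-→d22:-→d23:-→d24:-→d25:-→d26:-→d27:H3 -> H3
  - 79.216.132.96/27 clear@27
  lookup 79.128.0.0: bits 010011111 walk d0:-→d1:-→d2:-→d3:-→d4:-→d5:-→d6:-→d7:-→d8:-→d9:H0 -> H0
  add 79.216.132.96/28 -> H0 at depth 28
  lookup 79.216.132.110: bits 0100111111011000100001000110 walk d0:-→d1:-→d2:-→d3:-→d4:-→d5:-→d6:-→d7:-→d8:-→d9:H0→d10:-→d11:-→d12:-→d13:-→d14:-→d15:-→d16:-→d17:-→d18:-→d19:-→d20:-→d21:-→d22:-→d23:-→d24:-→d25:-→d26:-→d27:-→d28:H0 -> H0

== LOOKUPS ==
["H0","H3","no-route","H3","H3","H3","H0","H0"]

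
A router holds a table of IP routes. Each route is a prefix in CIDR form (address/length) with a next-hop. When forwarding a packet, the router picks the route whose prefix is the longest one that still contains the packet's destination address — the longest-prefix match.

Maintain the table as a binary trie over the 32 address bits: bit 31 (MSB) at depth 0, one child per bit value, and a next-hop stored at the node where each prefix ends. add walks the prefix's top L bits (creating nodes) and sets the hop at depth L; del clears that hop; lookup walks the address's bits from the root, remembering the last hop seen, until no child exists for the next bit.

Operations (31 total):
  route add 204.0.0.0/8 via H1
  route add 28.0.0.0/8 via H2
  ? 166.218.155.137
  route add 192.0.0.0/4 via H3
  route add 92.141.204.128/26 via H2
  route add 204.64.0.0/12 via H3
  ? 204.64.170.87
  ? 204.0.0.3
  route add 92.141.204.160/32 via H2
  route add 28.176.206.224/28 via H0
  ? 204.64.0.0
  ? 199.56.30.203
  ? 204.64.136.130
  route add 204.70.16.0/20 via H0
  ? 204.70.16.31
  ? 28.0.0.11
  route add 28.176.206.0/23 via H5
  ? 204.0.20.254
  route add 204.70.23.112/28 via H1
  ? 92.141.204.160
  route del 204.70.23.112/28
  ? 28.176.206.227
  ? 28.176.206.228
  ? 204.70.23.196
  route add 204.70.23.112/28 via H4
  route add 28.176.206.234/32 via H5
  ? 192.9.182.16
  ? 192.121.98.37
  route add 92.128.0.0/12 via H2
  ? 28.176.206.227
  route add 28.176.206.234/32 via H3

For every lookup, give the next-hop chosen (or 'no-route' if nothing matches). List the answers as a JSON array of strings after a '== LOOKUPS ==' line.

Apply in order:
  + 204.0.0.0/8 (H1) depth=8
  + 28.0.0.0/8 (H2) depth=8
  ? 166.218.155.137  path d0:-→d1:-  best=no-route
  + 192.0.0.0/4 (H3) depth=4
  + 92.141.204.128/26 (H2) depth=26
  + 204.64.0.0/12 (H3) depth=12
  ? 204.64.170.87  path d0:-→d1:-→d2:-→d3:-→d4:H3→d5:-→d6:-→d7:-→d8:H1→d9:-→d10:-→d11:-→d12:H3  best=H3
  ? 204.0.0.3  path d0:-→d1:-→d2:-→d3:-→d4:H3→d5:-→d6:-→d7:-→d8:H1→d9:-  best=H1
  + 92.141.204.160/32 (H2) depth=32
  + 28.176.206.224/28 (H0) depth=28
  ? 204.64.0.0  path d0:-→d1:-→d2:-→d3:-→d4:H3→d5:-→d6:-→d7:-→d8:H1→d9:-→d10:-→d11:-→d12:H3  best=H3
  ? 199.56.30.203  path d0:-→d1:-→d2:-→d3:-→d4:H3  best=H3
  ? 204.64.136.130  path d0:-→d1:-→d2:-→d3:-→d4:H3→d5:-→d6:-→d7:-→d8:H1→d9:-→d10:-→d11:-→d12:H3  best=H3
  + 204.70.16.0/20 (H0) depth=20
  ? 204.70.16.31  path d0:-→d1:-→d2:-→d3:-→d4:H3→d5:-→d6:-→d7:-→d8:H1→d9:-→d10:-→d11:-→d12:H3→d13:-→d14:-→d15:-→d16:-→d17:-→d18:-→d19:-→d20:H0  best=H0
  ? 28.0.0.11  path d0:-→d1:-→d2:-→d3:-→d4:-→d5:-→d6:-→d7:-→d8:H2  best=H2
  + 28.176.206.0/23 (H5) depth=23
  ? 204.0.20.254  path d0:-→d1:-→d2:-→d3:-→d4:H3→d5:-→d6:-→d7:-→d8:H1→d9:-  best=H1
  + 204.70.23.112/28 (H1) depth=28
  ? 92.141.204.160  path d0:-→d1:-→d2:-→d3:-→d4:-→d5:-→d6:-→d7:-→d8:-→d9:-→d10:-→d11:-→d12:-→d13:-→d14:-→d15:-→d16:-→d17:-→d18:-→d19:-→d20:-→d21:-→d22:-→d23:-→d24:-→d25:-→d26:H2→d27:-→d28:-→d29:-→d30:-→d31:-→d32:H2  best=H2
  - 204.70.23.112/28 clear@28
  ? 28.176.206.227  path d0:-→d1:-→d2:-→d3:-→d4:-→d5:-→d6:-→d7:-→d8:H2→d9:-→d10:-→d11:-→d12:-→d13:-→d14:-→d15:-→d16:-→d17:-→d18:-→d19:-→d20:-→d21:-→d22:-→d23:H5→d24:-→d25:-→d26:-→d27:-→d28:H0  best=H0
  ? 28.176.206.228  path d0:-→d1:-→d2:-→d3:-→d4:-→d5:-→d6:-→d7:-→d8:H2→d9:-→d10:-→d11:-→d12:-→d13:-→d14:-→d15:-→d16:-→d17:-→d18:-→d19:-→d20:-→d21:-→d22:-→d23:H5→d24:-→d25:-→d26:-→d27:-→d28:H0  best=H0
  ? 204.70.23.196  path d0:-→d1:-→d2:-→d3:-→d4:H3→d5:-→d6:-→d7:-→d8:H1→d9:-→d10:-→d11:-→d12:H3→d13:-→d14:-→d15:-→d16:-→d17:-→d18:-→d19:-→d20:H0→d21:-→d22:-→d23:-→d24:-  best=H0
  + 204.70.23.112/28 (H4) depth=28
  + 28.176.206.234/32 (H5) depth=32
  ? 192.9.182.16  path d0:-→d1:-→d2:-→d3:-→d4:H3  best=H3
  ? 192.121.98.37  path d0:-→d1:-→d2:-→d3:-→d4:H3  best=H3
  + 92.128.0.0/12 (H2) depth=12
  ? 28.176.206.227  path d0:-→d1:-→d2:-→d3:-→d4:-→d5:-→d6:-→d7:-→d8:H2→d9:-→d10:-→d11:-→d12:-→d13:-→d14:-→d15:-→d16:-→d17:-→d18:-→d19:-→d20:-→d21:-→d22:-→d23:H5→d24:-→d25:-→d26:-→d27:-→d28:H0  best=H0
  + 28.176.206.234/32 (H3) depth=32

== LOOKUPS ==
["no-route","H3","H1","H3","H3","H3","H0","H2","H1","H2","H0","H0","H0","H3","H3","H0"]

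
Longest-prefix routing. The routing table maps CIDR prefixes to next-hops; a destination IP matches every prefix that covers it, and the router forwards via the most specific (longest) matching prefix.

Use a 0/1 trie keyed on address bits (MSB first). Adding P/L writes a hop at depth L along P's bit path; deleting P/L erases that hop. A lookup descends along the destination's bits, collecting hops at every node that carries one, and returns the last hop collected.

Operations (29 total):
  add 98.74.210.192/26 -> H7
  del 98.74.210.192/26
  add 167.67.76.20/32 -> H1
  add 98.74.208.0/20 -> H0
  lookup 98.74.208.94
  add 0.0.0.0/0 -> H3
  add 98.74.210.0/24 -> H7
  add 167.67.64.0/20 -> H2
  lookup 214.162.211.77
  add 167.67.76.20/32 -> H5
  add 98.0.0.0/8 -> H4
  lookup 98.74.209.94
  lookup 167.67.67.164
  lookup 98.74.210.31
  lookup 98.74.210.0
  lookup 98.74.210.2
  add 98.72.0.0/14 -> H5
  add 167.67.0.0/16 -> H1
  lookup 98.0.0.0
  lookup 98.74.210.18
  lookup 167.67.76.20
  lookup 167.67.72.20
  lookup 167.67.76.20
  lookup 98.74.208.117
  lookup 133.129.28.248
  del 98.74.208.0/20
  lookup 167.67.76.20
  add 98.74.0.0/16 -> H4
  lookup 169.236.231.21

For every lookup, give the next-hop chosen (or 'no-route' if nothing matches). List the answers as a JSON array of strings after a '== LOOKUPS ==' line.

Process each operation:
  + 98.74.210.192/26 (H7) depth=26
  del 98.74.210.192/26 (clear depth 26)
  + 167.67.76.20/32 (H1) depth=32
  + 98.74.208.0/20 (H0) depth=20
  ? 98.74.208.94  path d0:-→d1:-→d2:-→d3:-→d4:-→d5:-→d6:-→d7:-→d8:-→d9:-→d10:-→d11:-→d12:-→d13:-→d14:-→d15:-→d16:-→d17:-→d18:-→d19:-→d20:H0→d21:-→d22:-  best=H0
  + 0.0.0.0/0 (H3) depth=0
  + 98.74.210.0/24 (H7) depth=24
  + 167.67.64.0/20 (H2) depth=20
  ? 214.162.211.77  path d0:H3→d1:-  best=H3
  + 167.67.76.20/32 (H5) depth=32
  + 98.0.0.0/8 (H4) depth=8
  ? 98.74.209.94  path d0:H3→d1:-→d2:-→d3:-→d4:-→d5:-→d6:-→d7:-→d8:H4→d9:-→d10:-→d11:-→d12:-→d13:-→d14:-→d15:-→d16:-→d17:-→d18:-→d19:-→d20:H0→d21:-→d22:-  best=H0
  ? 167.67.67.164  path d0:H3→d1:-→d2:-→d3:-→d4:-→d5:-→d6:-→d7:-→d8:-→d9:-→d10:-→d11:-→d12:-→d13:-→d14:-→d15:-→d16:-→d17:-→d18:-→d19:-→d20:H2  best=H2
  ? 98.74.210.31  path d0:H3→d1:-→d2:-→d3:-→d4:-→d5:-→d6:-→d7:-→d8:H4→d9:-→d10:-→d11:-→d12:-→d13:-→d14:-→d15:-→d16:-→d17:-→d18:-→d19:-→d20:H0→d21:-→d22:-→d23:-→d24:H7  best=H7
  ? 98.74.210.0  path d0:H3→d1:-→d2:-→d3:-→d4:-→d5:-→d6:-→d7:-→d8:H4→d9:-→d10:-→d11:-→d12:-→d13:-→d14:-→d15:-→d16:-→d17:-→d18:-→d19:-→d20:H0→d21:-→d22:-→d23:-→d24:H7  best=H7
  ? 98.74.210.2  path d0:H3→d1:-→d2:-→d3:-→d4:-→d5:-→d6:-→d7:-→d8:H4→d9:-→d10:-→d11:-→d12:-→d13:-→d14:-→d15:-→d16:-→d17:-→d18:-→d19:-→d20:H0→d21:-→d22:-→d23:-→d24:H7  best=H7
  + 98.72.0.0/14 (H5) depth=14
  + 167.67.0.0/16 (H1) depth=16
  ? 98.0.0.0  path d0:H3→d1:-→d2:-→d3:-→d4:-→d5:-→d6:-→d7:-→d8:H4→d9:-  best=H4
  ? 98.74.210.18  path d0:H3→d1:-→d2:-→d3:-→d4:-→d5:-→d6:-→d7:-→d8:H4→d9:-→d10:-→d11:-→d12:-→d13:-→d14:H5→d15:-→d16:-→d17:-→d18:-→d19:-→d20:H0→d21:-→d22:-→d23:-→d24:H7  best=H7
  ? 167.67.76.20  path d0:H3→d1:-→d2:-→d3:-→d4:-→d5:-→d6:-→d7:-→d8:-→d9:-→d10:-→d11:-→d12:-→d13:-→d14:-→d15:-→d16:H1→d17:-→d18:-→d19:-→d20:H2→d21:-→d22:-→d23:-→d24:-→d25:-→d26:-→d27:-→d28:-→d29:-→d30:-→d31:-→d32:H5  best=H5
  ? 167.67.72.20  path d0:H3→d1:-→d2:-→d3:-→d4:-→d5:-→d6:-→d7:-→d8:-→d9:-→d10:-→d11:-→d12:-→d13:-→d14:-→d15:-→d16:H1→d17:-→d18:-→d19:-→d20:H2→d21:-  best=H2
  ? 167.67.76.20  path d0:H3→d1:-→d2:-→d3:-→d4:-→d5:-→d6:-→d7:-→d8:-→d9:-→d10:-→d11:-→d12:-→d13:-→d14:-→d15:-→d16:H1→d17:-→d18:-→d19:-→d20:H2→d21:-→d22:-→d23:-→d24:-→d25:-→d26:-→d27:-→d28:-→d29:-→d30:-→d31:-→d32:H5  best=H5
  ? 98.74.208.117  path d0:H3→d1:-→d2:-→d3:-→d4:-→d5:-→d6:-→d7:-→d8:H4→d9:-→d10:-→d11:-→d12:-→d13:-→d14:H5→d15:-→d16:-→d17:-→d18:-→d19:-→d20:H0→d21:-→d22:-  best=H0
  ? 133.129.28.248  path d0:H3→d1:-→d2:-  best=H3
  del 98.74.208.0/20 (clear depth 20)
  ? 167.67.76.20  path d0:H3→d1:-→d2:-→d3:-→d4:-→d5:-→d6:-→d7:-→d8:-→d9:-→d10:-→d11:-→d12:-→d13:-→d14:-→d15:-→d16:H1→d17:-→d18:-→d19:-→d20:H2→d21:-→d22:-→d23:-→d24:-→d25:-→d26:-→d27:-→d28:-→d29:-→d30:-→d31:-→d32:H5  best=H5
  + 98.74.0.0/16 (H4) depth=16
  ? 169.236.231.21  path d0:H3→d1:-→d2:-→d3:-→d4:-  best=H3

== LOOKUPS ==
["H0","H3","H0","H2","H7","H7","H7","H4","H7","H5","H2","H5","H0","H3","H5","H3"]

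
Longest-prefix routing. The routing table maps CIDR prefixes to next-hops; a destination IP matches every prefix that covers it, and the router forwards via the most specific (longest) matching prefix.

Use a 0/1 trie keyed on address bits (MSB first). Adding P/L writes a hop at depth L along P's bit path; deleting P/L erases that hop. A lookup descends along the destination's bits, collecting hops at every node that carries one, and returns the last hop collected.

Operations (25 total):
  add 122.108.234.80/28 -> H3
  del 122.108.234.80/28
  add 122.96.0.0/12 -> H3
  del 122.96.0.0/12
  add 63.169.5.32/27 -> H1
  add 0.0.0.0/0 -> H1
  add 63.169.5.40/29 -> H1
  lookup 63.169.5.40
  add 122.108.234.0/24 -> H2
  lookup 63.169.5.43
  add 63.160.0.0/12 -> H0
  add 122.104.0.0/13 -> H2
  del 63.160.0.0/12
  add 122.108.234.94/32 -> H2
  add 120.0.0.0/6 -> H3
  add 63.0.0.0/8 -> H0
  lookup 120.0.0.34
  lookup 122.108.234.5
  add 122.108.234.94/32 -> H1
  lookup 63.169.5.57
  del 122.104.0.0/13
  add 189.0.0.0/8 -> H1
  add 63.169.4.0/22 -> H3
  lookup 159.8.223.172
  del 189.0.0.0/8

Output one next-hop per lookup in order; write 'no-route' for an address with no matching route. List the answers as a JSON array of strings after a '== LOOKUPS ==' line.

Process each operation:
  + 122.108.234.80/28 (H3) depth=28
  - 122.108.234.80/28 clear@28
  + 122.96.0.0/12 (H3) depth=12
  - 122.96.0.0/12 clear@12
  + 63.169.5.32/27 (H1) depth=27
  + 0.0.0.0/0 (H1) depth=0
  + 63.169.5.40/29 (H1) depth=29
  Q 63.169.5.40: descend 00111111101010010000010100101 ; hops seen [H1,H1,H1] ; pick H1
  + 122.108.234.0/24 (H2) depth=24
  Q 63.169.5.43: descend 00111111101010010000010100101 ; hops seen [H1,H1,H1] ; pick H1
  + 63.160.0.0/12 (H0) depth=12
  + 122.104.0.0/13 (H2) depth=13
  - 63.160.0.0/12 clear@12
  + 122.108.234.94/32 (H2) depth=32
  + 120.0.0.0/6 (H3) depth=6
  + 63.0.0.0/8 (H0) depth=8
  Q 120.0.0.34: descend 011110 ; hops seen [H1,H3] ; pick H3
  Q 122.108.234.5: descend 0111101001101100111010100 ; hops seen [H1,H3,H2,H2] ; pick H2
  + 122.108.234.94/32 (H1) depth=32
  Q 63.169.5.57: descend 001111111010100100000101001 ; hops seen [H1,H0,H1] ; pick H1
  - 122.104.0.0/13 clear@13
  + 189.0.0.0/8 (H1) depth=8
  + 63.169.4.0/22 (H3) depth=22
  Q 159.8.223.172: descend 10 ; hops seen [H1] ; pick H1
  - 189.0.0.0/8 clear@8

== LOOKUPS ==
["H1","H1","H3","H2","H1","H1"]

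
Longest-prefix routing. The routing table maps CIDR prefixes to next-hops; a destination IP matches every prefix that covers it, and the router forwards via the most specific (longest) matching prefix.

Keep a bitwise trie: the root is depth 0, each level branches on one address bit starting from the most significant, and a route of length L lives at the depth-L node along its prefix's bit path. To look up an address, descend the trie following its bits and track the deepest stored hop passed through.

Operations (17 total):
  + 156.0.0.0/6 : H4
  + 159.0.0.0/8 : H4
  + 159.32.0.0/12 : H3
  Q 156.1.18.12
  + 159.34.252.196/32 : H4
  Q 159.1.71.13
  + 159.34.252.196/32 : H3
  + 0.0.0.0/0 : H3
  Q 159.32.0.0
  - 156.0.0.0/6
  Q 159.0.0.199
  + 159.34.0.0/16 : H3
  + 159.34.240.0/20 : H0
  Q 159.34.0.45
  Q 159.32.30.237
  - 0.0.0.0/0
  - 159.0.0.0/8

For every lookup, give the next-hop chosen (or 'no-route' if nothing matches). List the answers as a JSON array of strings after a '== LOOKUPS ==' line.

Apply in order:
  add 156.0.0.0/6 -> H4 at depth 6
  add 159.0.0.0/8 -> H4 at depth 8
  add 159.32.0.0/12 -> H3 at depth 12
  lookup 156.1.18.12: bits 100111 walk d0:-→d1:-→d2:-→d3:-→d4:-→d5:-→d6:H4 -> H4
  add 159.34.252.196/32 -> H4 at depth 32
  lookup 159.1.71.13: bits 1001111100 walk d0:-→d1:-→d2:-→d3:-→d4:-→d5:-→d6:H4→d7:-→d8:H4→d9:-→d10:- -> H4
  add 159.34.252.196/32 -> H3 at depth 32
  add 0.0.0.0/0 -> H3 at depth 0
  lookup 159.32.0.0: bits 10011111001000 walk d0:H3→d1:-→d2:-→d3:-→d4:-→d5:-→d6:H4→d7:-→d8:H4→d9:-→d10:-→d11:-→d12:H3→d13:-→d14:- -> H3
  del 156.0.0.0/6 (clear depth 6)
  lookup 159.0.0.199: bits 1001111100 walk d0:H3→d1:-→d2:-→d3:-→d4:-→d5:-→d6:-→d7:-→d8:H4→d9:-→d10:- -> H4
  add 159.34.0.0/16 -> H3 at depth 16
  add 159.34.240.0/20 -> H0 at depth 20
  lookup 159.34.0.45: bits 1001111100100010 walk d0:H3→d1:-→d2:-→d3:-→d4:-→d5:-→d6:-→d7:-→d8:H4→d9:-→d10:-→d11:-→d12:H3→d13:-→d14:-→d15:-→d16:H3 -> H3
  lookup 159.32.30.237: bits 10011111001000 walk d0:H3→d1:-→d2:-→d3:-→d4:-→d5:-→d6:-→d7:-→d8:H4→d9:-→d10:-→d11:-→d12:H3→d13:-→d14:- -> H3
  del 0.0.0.0/0 (clear depth 0)
  del 159.0.0.0/8 (clear depth 8)

== LOOKUPS ==
["H4","H4","H3","H4","H3","H3"]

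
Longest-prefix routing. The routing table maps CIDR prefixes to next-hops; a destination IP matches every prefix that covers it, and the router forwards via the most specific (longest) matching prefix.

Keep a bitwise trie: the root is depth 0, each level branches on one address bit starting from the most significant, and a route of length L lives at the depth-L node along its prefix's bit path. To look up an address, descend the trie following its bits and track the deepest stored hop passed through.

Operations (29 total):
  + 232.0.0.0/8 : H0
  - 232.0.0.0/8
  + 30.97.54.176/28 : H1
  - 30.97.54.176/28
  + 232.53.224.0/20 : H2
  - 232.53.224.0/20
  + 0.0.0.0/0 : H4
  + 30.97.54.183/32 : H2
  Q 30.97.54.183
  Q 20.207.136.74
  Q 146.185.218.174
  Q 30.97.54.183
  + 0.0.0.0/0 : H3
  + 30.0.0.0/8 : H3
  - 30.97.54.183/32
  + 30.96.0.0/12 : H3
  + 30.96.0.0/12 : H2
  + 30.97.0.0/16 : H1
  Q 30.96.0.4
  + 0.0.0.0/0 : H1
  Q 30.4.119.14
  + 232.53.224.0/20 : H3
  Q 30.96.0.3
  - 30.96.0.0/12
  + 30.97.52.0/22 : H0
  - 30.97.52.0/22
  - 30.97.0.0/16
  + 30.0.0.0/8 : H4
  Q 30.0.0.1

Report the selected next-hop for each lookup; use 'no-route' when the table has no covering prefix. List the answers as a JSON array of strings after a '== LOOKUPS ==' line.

Trace:
  + 232.0.0.0/8 (H0) depth=8
  - 232.0.0.0/8 clear@8
  + 30.97.54.176/28 (H1) depth=28
  - 30.97.54.176/28 clear@28
  + 232.53.224.0/20 (H2) depth=20
  - 232.53.224.0/20 clear@20
  + 0.0.0.0/0 (H4) depth=0
  + 30.97.54.183/32 (H2) depth=32
  ? 30.97.54.183  path d0:H4→d1:-→d2:-→d3:-→d4:-→d5:-→d6:-→d7:-→d8:-→d9:-→d10:-→d11:-→d12:-→d13:-→d14:-→d15:-→d16:-→d17:-→d18:-→d19:-→d20:-→d21:-→d22:-→d23:-→d24:-→d25:-→d26:-→d27:-→d28:-→d29:-→d30:-→d31:-→d32:H2  best=H2
  ? 20.207.136.74  path d0:H4→d1:-→d2:-→d3:-→d4:-  best=H4
  ? 146.185.218.174  path d0:H4→d1:-  best=H4
  ? 30.97.54.183  path d0:H4→d1:-→d2:-→d3:-→d4:-→d5:-→d6:-→d7:-→d8:-→d9:-→d10:-→d11:-→d12:-→d13:-→d14:-→d15:-→d16:-→d17:-→d18:-→d19:-→d20:-→d21:-→d22:-→d23:-→d24:-→d25:-→d26:-→d27:-→d28:-→d29:-→d30:-→d31:-→d32:H2  best=H2
  + 0.0.0.0/0 (H3) depth=0
  + 30.0.0.0/8 (H3) depth=8
  - 30.97.54.183/32 clear@32
  + 30.96.0.0/12 (H3) depth=12
  + 30.96.0.0/12 (H2) depth=12
  + 30.97.0.0/16 (H1) depth=16
  ? 30.96.0.4  path d0:H3→d1:-→d2:-→d3:-→d4:-→d5:-→d6:-→d7:-→d8:H3→d9:-→d10:-→d11:-→d12:H2→d13:-→d14:-→d15:-  best=H2
  + 0.0.0.0/0 (H1) depth=0
  ? 30.4.119.14  path d0:H1→d1:-→d2:-→d3:-→d4:-→d5:-→d6:-→d7:-→d8:H3→d9:-  best=H3
  + 232.53.224.0/20 (H3) depth=20
  ? 30.96.0.3  path d0:H1→d1:-→d2:-→d3:-→d4:-→d5:-→d6:-→d7:-→d8:H3→d9:-→d10:-→d11:-→d12:H2→d13:-→d14:-→d15:-  best=H2
  - 30.96.0.0/12 clear@12
  + 30.97.52.0/22 (H0) depth=22
  - 30.97.52.0/22 clear@22
  - 30.97.0.0/16 clear@16
  + 30.0.0.0/8 (H4) depth=8
  ? 30.0.0.1  path d0:H1→d1:-→d2:-→d3:-→d4:-→d5:-→d6:-→d7:-→d8:H4→d9:-  best=H4

== LOOKUPS ==
["H2","H4","H4","H2","H2","H3","H2","H4"]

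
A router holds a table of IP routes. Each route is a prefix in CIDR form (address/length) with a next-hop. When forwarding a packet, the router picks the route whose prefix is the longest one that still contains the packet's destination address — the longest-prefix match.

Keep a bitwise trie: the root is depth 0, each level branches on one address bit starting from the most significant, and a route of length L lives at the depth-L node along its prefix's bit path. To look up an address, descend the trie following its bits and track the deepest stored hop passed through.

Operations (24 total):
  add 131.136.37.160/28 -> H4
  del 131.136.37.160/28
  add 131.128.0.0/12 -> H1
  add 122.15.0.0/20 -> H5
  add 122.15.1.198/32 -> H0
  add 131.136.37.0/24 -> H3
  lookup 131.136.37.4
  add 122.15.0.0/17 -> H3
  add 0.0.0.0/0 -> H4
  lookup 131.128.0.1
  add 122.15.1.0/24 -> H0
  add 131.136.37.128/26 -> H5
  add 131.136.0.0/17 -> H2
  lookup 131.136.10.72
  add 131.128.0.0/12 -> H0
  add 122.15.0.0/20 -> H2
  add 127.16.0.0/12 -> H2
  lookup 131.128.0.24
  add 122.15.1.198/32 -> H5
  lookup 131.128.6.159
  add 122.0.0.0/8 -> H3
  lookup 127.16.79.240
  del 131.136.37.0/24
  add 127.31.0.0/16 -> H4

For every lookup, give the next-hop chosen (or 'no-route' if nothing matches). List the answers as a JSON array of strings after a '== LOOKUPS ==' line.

Process each operation:
  + 131.136.37.160/28 (H4) depth=28
  del 131.136.37.160/28 (clear depth 28)
  + 131.128.0.0/12 (H1) depth=12
  + 122.15.0.0/20 (H5) depth=20
  + 122.15.1.198/32 (H0) depth=32
  + 131.136.37.0/24 (H3) depth=24
  Q 131.136.37.4: descend 100000111000100000100101 ; hops seen [H1,H3] ; pick H3
  + 122.15.0.0/17 (H3) depth=17
  + 0.0.0.0/0 (H4) depth=0
  Q 131.128.0.1: descend 100000111000 ; hops seen [H4,H1] ; pick H1
  + 122.15.1.0/24 (H0) depth=24
  + 131.136.37.128/26 (H5) depth=26
  + 131.136.0.0/17 (H2) depth=17
  Q 131.136.10.72: descend 100000111000100000 ; hops seen [H4,H1,H2] ; pick H2
  + 131.128.0.0/12 (H0) depth=12
  + 122.15.0.0/20 (H2) depth=20
  + 127.16.0.0/12 (H2) depth=12
  Q 131.128.0.24: descend 100000111000 ; hops seen [H4,H0] ; pick H0
  + 122.15.1.198/32 (H5) depth=32
  Q 131.128.6.159: descend 100000111000 ; hops seen [H4,H0] ; pick H0
  + 122.0.0.0/8 (H3) depth=8
  Q 127.16.79.240: descend 011111110001 ; hops seen [H4,H2] ; pick H2
  del 131.136.37.0/24 (clear depth 24)
  + 127.31.0.0/16 (H4) depth=16

== LOOKUPS ==
["H3","H1","H2","H0","H0","H2"]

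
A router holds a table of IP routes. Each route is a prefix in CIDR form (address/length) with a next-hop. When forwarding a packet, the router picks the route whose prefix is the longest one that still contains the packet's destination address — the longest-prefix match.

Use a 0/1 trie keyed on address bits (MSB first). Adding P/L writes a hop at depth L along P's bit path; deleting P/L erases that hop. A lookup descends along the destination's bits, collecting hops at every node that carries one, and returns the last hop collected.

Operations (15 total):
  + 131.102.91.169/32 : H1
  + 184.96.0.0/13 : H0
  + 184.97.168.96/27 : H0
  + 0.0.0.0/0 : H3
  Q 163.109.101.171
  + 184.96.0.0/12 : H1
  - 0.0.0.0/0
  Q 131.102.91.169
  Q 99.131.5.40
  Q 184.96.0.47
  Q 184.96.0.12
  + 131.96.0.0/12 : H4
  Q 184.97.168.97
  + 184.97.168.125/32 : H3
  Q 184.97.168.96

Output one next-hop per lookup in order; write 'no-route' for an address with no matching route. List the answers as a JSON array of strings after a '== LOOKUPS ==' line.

Trace:
  add 131.102.91.169/32 -> H1 at depth 32
  add 184.96.0.0/13 -> H0 at depth 13
  add 184.97.168.96/27 -> H0 at depth 27
  add 0.0.0.0/0 -> H3 at depth 0
  Q 163.109.101.171: descend 101 ; hops seen [H3] ; pick H3
  add 184.96.0.0/12 -> H1 at depth 12
  - 0.0.0.0/0 clear@0
  Q 131.102.91.169: descend 10000011011001100101101110101001 ; hops seen [H1] ; pick H1
  Q 99.131.5.40: descend ε ; hops seen [∅] ; pick no-route
  Q 184.96.0.47: descend 101110000110000 ; hops seen [H1,H0] ; pick H0
  Q 184.96.0.12: descend 101110000110000 ; hops seen [H1,H0] ; pick H0
  add 131.96.0.0/12 -> H4 at depth 12
  Q 184.97.168.97: descend 101110000110000110101000011 ; hops seen [H1,H0,H0] ; pick H0
  add 184.97.168.125/32 -> H3 at depth 32
  Q 184.97.168.96: descend 101110000110000110101000011 ; hops seen [H1,H0,H0] ; pick H0

== LOOKUPS ==
["H3","H1","no-route","H0","H0","H0","H0"]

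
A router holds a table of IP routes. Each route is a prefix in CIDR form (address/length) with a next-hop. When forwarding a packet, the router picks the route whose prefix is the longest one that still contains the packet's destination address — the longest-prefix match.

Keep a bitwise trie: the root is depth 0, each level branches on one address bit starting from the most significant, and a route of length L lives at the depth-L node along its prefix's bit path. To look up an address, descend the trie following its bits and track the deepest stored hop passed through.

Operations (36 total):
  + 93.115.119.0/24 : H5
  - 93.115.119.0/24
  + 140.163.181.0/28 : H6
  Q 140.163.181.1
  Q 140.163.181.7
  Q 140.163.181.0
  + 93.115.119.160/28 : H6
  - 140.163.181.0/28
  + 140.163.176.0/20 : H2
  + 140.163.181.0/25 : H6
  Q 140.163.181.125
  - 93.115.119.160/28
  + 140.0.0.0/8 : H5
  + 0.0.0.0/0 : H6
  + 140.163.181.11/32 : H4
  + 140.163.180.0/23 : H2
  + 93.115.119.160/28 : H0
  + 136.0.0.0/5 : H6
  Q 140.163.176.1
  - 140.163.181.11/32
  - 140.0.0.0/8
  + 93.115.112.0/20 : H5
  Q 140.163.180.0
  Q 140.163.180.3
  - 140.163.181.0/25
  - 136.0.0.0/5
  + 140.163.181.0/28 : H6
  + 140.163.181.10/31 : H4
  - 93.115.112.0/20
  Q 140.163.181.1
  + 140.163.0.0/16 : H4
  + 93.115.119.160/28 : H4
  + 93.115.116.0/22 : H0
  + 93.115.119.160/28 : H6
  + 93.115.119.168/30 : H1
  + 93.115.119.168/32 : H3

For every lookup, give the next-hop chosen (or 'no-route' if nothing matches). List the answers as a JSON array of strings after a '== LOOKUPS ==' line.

Process each operation:
  + 93.115.119.0/24 (H5) depth=24
  - 93.115.119.0/24 clear@24
  + 140.163.181.0/28 (H6) depth=28
  Q 140.163.181.1: descend 1000110010100011101101010000 ; hops seen [H6] ; pick H6
  Q 140.163.181.7: descend 1000110010100011101101010000 ; hops seen [H6] ; pick H6
  Q 140.163.181.0: descend 1000110010100011101101010000 ; hops seen [H6] ; pick H6
  + 93.115.119.160/28 (H6) depth=28
  - 140.163.181.0/28 clear@28
  + 140.163.176.0/20 (H2) depth=20
  + 140.163.181.0/25 (H6) depth=25
  Q 140.163.181.125: descend 1000110010100011101101010 ; hops seen [H2,H6] ; pick H6
  - 93.115.119.160/28 clear@28
  + 140.0.0.0/8 (H5) depth=8
  + 0.0.0.0/0 (H6) depth=0
  + 140.163.181.11/32 (H4) depth=32
  + 140.163.180.0/23 (H2) depth=23
  + 93.115.119.160/28 (H0) depth=28
  + 136.0.0.0/5 (H6) depth=5
  Q 140.163.176.1: descend 100011001010001110110 ; hops seen [H6,H6,H5,H2] ; pick H2
  - 140.163.181.11/32 clear@32
  - 140.0.0.0/8 clear@8
  + 93.115.112.0/20 (H5) depth=20
  Q 140.163.180.0: descend 10001100101000111011010 ; hops seen [H6,H6,H2,H2] ; pick H2
  Q 140.163.180.3: descend 10001100101000111011010 ; hops seen [H6,H6,H2,H2] ; pick H2
  - 140.163.181.0/25 clear@25
  - 136.0.0.0/5 clear@5
  + 140.163.181.0/28 (H6) depth=28
  + 140.163.181.10/31 (H4) depth=31
  - 93.115.112.0/20 clear@20
  Q 140.163.181.1: descend 1000110010100011101101010000 ; hops seen [H6,H2,H2,H6] ; pick H6
  + 140.163.0.0/16 (H4) depth=16
  + 93.115.119.160/28 (H4) depth=28
  + 93.115.116.0/22 (H0) depth=22
  + 93.115.119.160/28 (H6) depth=28
  + 93.115.119.168/30 (H1) depth=30
  + 93.115.119.168/32 (H3) depth=32

== LOOKUPS ==
["H6","H6","H6","H6","H2","H2","H2","H6"]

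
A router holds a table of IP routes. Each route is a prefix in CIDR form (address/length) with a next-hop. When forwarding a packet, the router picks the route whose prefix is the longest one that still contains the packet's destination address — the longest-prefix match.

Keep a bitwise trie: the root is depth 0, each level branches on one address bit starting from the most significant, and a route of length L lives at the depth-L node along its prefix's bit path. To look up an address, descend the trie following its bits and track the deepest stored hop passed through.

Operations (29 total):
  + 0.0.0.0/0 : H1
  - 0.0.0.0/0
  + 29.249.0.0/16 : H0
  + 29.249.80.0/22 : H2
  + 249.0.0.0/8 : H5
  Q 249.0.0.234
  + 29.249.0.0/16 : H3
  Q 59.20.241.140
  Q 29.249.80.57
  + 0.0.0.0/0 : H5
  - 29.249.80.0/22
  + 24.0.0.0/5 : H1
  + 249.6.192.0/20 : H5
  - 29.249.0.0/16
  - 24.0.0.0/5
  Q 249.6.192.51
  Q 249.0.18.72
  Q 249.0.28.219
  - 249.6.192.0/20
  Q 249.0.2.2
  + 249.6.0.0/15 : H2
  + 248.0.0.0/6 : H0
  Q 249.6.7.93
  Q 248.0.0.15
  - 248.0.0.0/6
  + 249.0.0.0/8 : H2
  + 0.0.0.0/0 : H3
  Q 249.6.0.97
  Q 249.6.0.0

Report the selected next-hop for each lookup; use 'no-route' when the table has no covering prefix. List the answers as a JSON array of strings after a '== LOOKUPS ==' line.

Process each operation:
  add 0.0.0.0/0 -> H1 at depth 0
  del 0.0.0.0/0 (clear depth 0)
  add 29.249.0.0/16 -> H0 at depth 16
  add 29.249.80.0/22 -> H2 at depth 22
  add 249.0.0.0/8 -> H5 at depth 8
  lookup 249.0.0.234: bits 11111001 walk d0:-→d1:-→d2:-→d3:-→d4:-→d5:-→d6:-→d7:-→d8:H5 -> H5
  add 29.249.0.0/16 -> H3 at depth 16
  lookup 59.20.241.140: bits 00 walk d0:-→d1:-→d2:- -> no-route
  lookup 29.249.80.57: bits 0001110111111001010100 walk d0:-→d1:-→d2:-→d3:-→d4:-→d5:-→d6:-→d7:-→d8:-→d9:-→d10:-→d11:-→d12:-→d13:-→d14:-→d15:-→d16:H3→d17:-→d18:-→d19:-→d20:-→d21:-→d22:H2 -> H2
  add 0.0.0.0/0 -> H5 at depth 0
  del 29.249.80.0/22 (clear depth 22)
  add 24.0.0.0/5 -> H1 at depth 5
  add 249.6.192.0/20 -> H5 at depth 20
  del 29.249.0.0/16 (clear depth 16)
  del 24.0.0.0/5 (clear depth 5)
  lookup 249.6.192.51: bits 11111001000001101100 walk d0:H5→d1:-→d2:-→d3:-→d4:-→d5:-→d6:-→d7:-→d8:H5→d9:-→d10:-→d11:-→d12:-→d13:-→d14:-→d15:-→d16:-→d17:-→d18:-→d19:-→d20:H5 -> H5
  lookup 249.0.18.72: bits 1111100100000 walk d0:H5→d1:-→d2:-→d3:-→d4:-→d5:-→d6:-→d7:-→d8:H5→d9:-→d10:-→d11:-→d12:-→d13:- -> H5
  lookup 249.0.28.219: bits 1111100100000 walk d0:H5→d1:-→d2:-→d3:-→d4:-→d5:-→d6:-→d7:-→d8:H5→d9:-→d10:-→d11:-→d12:-→d13:- -> H5
  del 249.6.192.0/20 (clear depth 20)
  lookup 249.0.2.2: bits 1111100100000 walk d0:H5→d1:-→d2:-→d3:-→d4:-→d5:-→d6:-→d7:-→d8:H5→d9:-→d10:-→d11:-→d12:-→d13:- -> H5
  add 249.6.0.0/15 -> H2 at depth 15
  add 248.0.0.0/6 -> H0 at depth 6
  lookup 249.6.7.93: bits 1111100100000110 walk d0:H5→d1:-→d2:-→d3:-→d4:-→d5:-→d6:H0→d7:-→d8:H5→d9:-→d10:-→d11:-→d12:-→d13:-→d14:-→d15:H2→d16:- -> H2
  lookup 248.0.0.15: bits 1111100 walk d0:H5→d1:-→d2:-→d3:-→d4:-→d5:-→d6:H0→d7:- -> H0
  del 248.0.0.0/6 (clear depth 6)
  add 249.0.0.0/8 -> H2 at depth 8
  add 0.0.0.0/0 -> H3 at depth 0
  lookup 249.6.0.97: bits 1111100100000110 walk d0:H3→d1:-→d2:-→d3:-→d4:-→d5:-→d6:-→d7:-→d8:H2→d9:-→d10:-→d11:-→d12:-→d13:-→d14:-→d15:H2→d16:- -> H2
  lookup 249.6.0.0: bits 1111100100000110 walk d0:H3→d1:-→d2:-→d3:-→d4:-→d5:-→d6:-→d7:-→d8:H2→d9:-→d10:-→d11:-→d12:-→d13:-→d14:-→d15:H2→d16:- -> H2

== LOOKUPS ==
["H5","no-route","H2","H5","H5","H5","H5","H2","H0","H2","H2"]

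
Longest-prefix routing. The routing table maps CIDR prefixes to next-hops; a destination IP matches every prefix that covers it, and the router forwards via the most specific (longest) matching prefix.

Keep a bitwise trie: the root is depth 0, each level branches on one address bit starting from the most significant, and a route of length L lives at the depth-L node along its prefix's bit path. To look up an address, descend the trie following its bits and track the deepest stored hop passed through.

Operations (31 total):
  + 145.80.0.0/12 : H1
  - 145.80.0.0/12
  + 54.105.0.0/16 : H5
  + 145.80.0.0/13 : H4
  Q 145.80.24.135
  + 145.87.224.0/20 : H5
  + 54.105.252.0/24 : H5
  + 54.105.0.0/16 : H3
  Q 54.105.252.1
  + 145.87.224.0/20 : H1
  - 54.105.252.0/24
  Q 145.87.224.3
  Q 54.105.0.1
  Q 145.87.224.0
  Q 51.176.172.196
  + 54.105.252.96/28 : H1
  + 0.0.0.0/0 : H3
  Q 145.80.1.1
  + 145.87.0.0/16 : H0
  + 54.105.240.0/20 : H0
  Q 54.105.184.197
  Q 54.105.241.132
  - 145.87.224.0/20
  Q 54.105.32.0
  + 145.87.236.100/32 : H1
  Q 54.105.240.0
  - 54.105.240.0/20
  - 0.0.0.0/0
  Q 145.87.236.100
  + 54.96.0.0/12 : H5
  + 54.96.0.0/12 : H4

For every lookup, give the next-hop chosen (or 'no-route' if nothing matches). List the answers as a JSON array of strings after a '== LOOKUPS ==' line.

Trace:
  + 145.80.0.0/12 (H1) depth=12
  - 145.80.0.0/12 clear@12
  + 54.105.0.0/16 (H5) depth=16
  + 145.80.0.0/13 (H4) depth=13
  Q 145.80.24.135: descend 1001000101010 ; hops seen [H4] ; pick H4
  + 145.87.224.0/20 (H5) depth=20
  + 54.105.252.0/24 (H5) depth=24
  + 54.105.0.0/16 (H3) depth=16
  Q 54.105.252.1: descend 001101100110100111111100 ; hops seen [H3,H5] ; pick H5
  + 145.87.224.0/20 (H1) depth=20
  - 54.105.252.0/24 clear@24
  Q 145.87.224.3: descend 10010001010101111110 ; hops seen [H4,H1] ; pick H1
  Q 54.105.0.1: descend 0011011001101001 ; hops seen [H3] ; pick H3
  Q 145.87.224.0: descend 10010001010101111110 ; hops seen [H4,H1] ; pick H1
  Q 51.176.172.196: descend 00110 ; hops seen [∅] ; pick no-route
  + 54.105.252.96/28 (H1) depth=28
  + 0.0.0.0/0 (H3) depth=0
  Q 145.80.1.1: descend 1001000101010 ; hops seen [H3,H4] ; pick H4
  + 145.87.0.0/16 (H0) depth=16
  + 54.105.240.0/20 (H0) depth=20
  Q 54.105.184.197: descend 00110110011010011 ; hops seen [H3,H3] ; pick H3
  Q 54.105.241.132: descend 00110110011010011111 ; hops seen [H3,H3,H0] ; pick H0
  - 145.87.224.0/20 clear@20
  Q 54.105.32.0: descend 0011011001101001 ; hops seen [H3,H3] ; pick H3
  + 145.87.236.100/32 (H1) depth=32
  Q 54.105.240.0: descend 00110110011010011111 ; hops seen [H3,H3,H0] ; pick H0
  - 54.105.240.0/20 clear@20
  - 0.0.0.0/0 clear@0
  Q 145.87.236.100: descend 10010001010101111110110001100100 ; hops seen [H4,H0,H1] ; pick H1
  + 54.96.0.0/12 (H5) depth=12
  + 54.96.0.0/12 (H4) depth=12

== LOOKUPS ==
["H4","H5","H1","H3","H1","no-route","H4","H3","H0","H3","H0","H1"]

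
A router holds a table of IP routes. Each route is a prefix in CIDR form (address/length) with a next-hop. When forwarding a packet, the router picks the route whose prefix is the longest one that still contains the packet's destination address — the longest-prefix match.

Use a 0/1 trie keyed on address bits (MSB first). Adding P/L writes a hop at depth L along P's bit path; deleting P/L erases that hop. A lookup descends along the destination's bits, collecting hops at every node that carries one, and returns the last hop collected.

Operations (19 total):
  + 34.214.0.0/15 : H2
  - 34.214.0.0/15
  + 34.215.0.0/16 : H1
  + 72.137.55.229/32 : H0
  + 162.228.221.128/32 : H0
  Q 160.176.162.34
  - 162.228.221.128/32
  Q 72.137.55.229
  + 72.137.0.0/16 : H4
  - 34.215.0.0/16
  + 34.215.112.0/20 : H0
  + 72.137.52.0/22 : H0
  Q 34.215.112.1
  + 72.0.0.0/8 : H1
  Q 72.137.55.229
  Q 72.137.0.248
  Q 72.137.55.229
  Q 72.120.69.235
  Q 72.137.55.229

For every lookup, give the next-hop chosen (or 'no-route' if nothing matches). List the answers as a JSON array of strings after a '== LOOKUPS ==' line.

Apply in order:
  + 34.214.0.0/15 (H2) depth=15
  - 34.214.0.0/15 clear@15
  + 34.215.0.0/16 (H1) depth=16
  + 72.137.55.229/32 (H0) depth=32
  + 162.228.221.128/32 (H0) depth=32
  ? 160.176.162.34  path d0:-→d1:-→d2:-→d3:-→d4:-→d5:-→d6:-  best=no-route
  - 162.228.221.128/32 clear@32
  ? 72.137.55.229  path d0:-→d1:-→d2:-→d3:-→d4:-→d5:-→d6:-→d7:-→d8:-→d9:-→d10:-→d11:-→d12:-→d13:-→d14:-→d15:-→d16:-→d17:-→d18:-→d19:-→d20:-→d21:-→d22:-→d23:-→d24:-→d25:-→d26:-→d27:-→d28:-→d29:-→d30:-→d31:-→d32:H0  best=H0
  + 72.137.0.0/16 (H4) depth=16
  - 34.215.0.0/16 clear@16
  + 34.215.112.0/20 (H0) depth=20
  + 72.137.52.0/22 (H0) depth=22
  ? 34.215.112.1  path d0:-→d1:-→d2:-→d3:-→d4:-→d5:-→d6:-→d7:-→d8:-→d9:-→d10:-→d11:-→d12:-→d13:-→d14:-→d15:-→d16:-→d17:-→d18:-→d19:-→d20:H0  best=H0
  + 72.0.0.0/8 (H1) depth=8
  ? 72.137.55.229  path d0:-→d1:-→d2:-→d3:-→d4:-→d5:-→d6:-→d7:-→d8:H1→d9:-→d10:-→d11:-→d12:-→d13:-→d14:-→d15:-→d16:H4→d17:-→d18:-→d19:-→d20:-→d21:-→d22:H0→d23:-→d24:-→d25:-→d26:-→d27:-→d28:-→d29:-→d30:-→d31:-→d32:H0  best=H0
  ? 72.137.0.248  path d0:-→d1:-→d2:-→d3:-→d4:-→d5:-→d6:-→d7:-→d8:H1→d9:-→d10:-→d11:-→d12:-→d13:-→d14:-→d15:-→d16:H4→d17:-→d18:-  best=H4
  ? 72.137.55.229  path d0:-→d1:-→d2:-→d3:-→d4:-→d5:-→d6:-→d7:-→d8:H1→d9:-→d10:-→d11:-→d12:-→d13:-→d14:-→d15:-→d16:H4→d17:-→d18:-→d19:-→d20:-→d21:-→d22:H0→d23:-→d24:-→d25:-→d26:-→d27:-→d28:-→d29:-→d30:-→d31:-→d32:H0  best=H0
  ? 72.120.69.235  path d0:-→d1:-→d2:-→d3:-→d4:-→d5:-→d6:-→d7:-→d8:H1  best=H1
  ? 72.137.55.229  path d0:-→d1:-→d2:-→d3:-→d4:-→d5:-→d6:-→d7:-→d8:H1→d9:-→d10:-→d11:-→d12:-→d13:-→d14:-→d15:-→d16:H4→d17:-→d18:-→d19:-→d20:-→d21:-→d22:H0→d23:-→d24:-→d25:-→d26:-→d27:-→d28:-→d29:-→d30:-→d31:-→d32:H0  best=H0

== LOOKUPS ==
["no-route","H0","H0","H0","H4","H0","H1","H0"]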